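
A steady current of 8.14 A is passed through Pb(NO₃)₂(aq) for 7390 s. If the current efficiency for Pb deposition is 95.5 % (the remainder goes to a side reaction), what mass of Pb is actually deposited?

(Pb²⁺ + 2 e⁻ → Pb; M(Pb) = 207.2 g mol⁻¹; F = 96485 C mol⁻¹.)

Q = I·t = 8.140 × 7390.0 = 60150 C.
n(e⁻) = 60150/96485 = 0.6235 mol; theoretically n(Pb) = 0.6235/2 = 0.3117 mol, m_theo = 64.59 g.
At 95.5 % efficiency, m_actual = 0.955 × 64.59 = 61.7 g.

61.7 g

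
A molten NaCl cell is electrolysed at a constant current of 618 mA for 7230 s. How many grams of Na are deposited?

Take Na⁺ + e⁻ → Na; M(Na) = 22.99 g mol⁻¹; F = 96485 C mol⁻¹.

Q = I·t = 0.6180 A × 7230.0 s = 4468 C.
n(e⁻) = Q/F = 4468 / 96485 = 0.04631 mol.
Na⁺ + e⁻ → Na, so n(Na) = n(e⁻)/1 = 0.04631 mol.
m = n·M = 0.04631 × 22.99 = 1.06 g.

1.06 g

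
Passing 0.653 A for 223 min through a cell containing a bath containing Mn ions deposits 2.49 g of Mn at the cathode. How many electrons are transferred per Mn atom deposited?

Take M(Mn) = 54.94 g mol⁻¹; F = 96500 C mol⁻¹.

2

Q = I·t = 0.6530 A × 13380 s = 8737 C, so n(e⁻) = 8737/96500 = 0.09054 mol.
n(Mn) deposited = 2.49 / 54.94 = 0.04532 mol.
Electrons per atom = n(e⁻)/n(Mn) = 0.09054 / 0.04532 = 2.00 ≈ 2, so the ion is Mn²⁺.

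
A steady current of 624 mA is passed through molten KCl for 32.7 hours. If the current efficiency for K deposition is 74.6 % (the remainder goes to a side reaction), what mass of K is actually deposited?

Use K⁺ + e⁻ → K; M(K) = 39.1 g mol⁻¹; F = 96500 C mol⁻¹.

22.2 g

Q = I·t = 0.6240 × 117720 = 73460 C.
n(e⁻) = 73460/96500 = 0.7612 mol; theoretically n(K) = 0.7612/1 = 0.7612 mol, m_theo = 29.76 g.
At 74.6 % efficiency, m_actual = 0.746 × 29.76 = 22.2 g.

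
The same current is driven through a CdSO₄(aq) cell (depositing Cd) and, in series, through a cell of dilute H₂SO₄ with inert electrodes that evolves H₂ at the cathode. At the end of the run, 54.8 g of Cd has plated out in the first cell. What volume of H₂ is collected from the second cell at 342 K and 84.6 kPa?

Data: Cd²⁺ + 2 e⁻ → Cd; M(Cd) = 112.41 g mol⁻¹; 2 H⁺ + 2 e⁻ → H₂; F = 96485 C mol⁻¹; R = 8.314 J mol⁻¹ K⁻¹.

n(Cd) = 54.8 / 112.41 = 0.4875 mol, so n(e⁻) = 2 × 0.4875 = 0.9750 mol.
The cells are in series, so the same 0.9750 mol of electrons passes through the second cell.
2 H⁺ + 2 e⁻ → H₂ — 2 mol e⁻ per mol H₂, so n(H₂) = 0.9750/2 = 0.4875 mol.
V = nRT/P = (0.4875 × 8.314 × 342) / (84.6 × 10³) = 0.0164 m³ = 16.4 L.

16.4 L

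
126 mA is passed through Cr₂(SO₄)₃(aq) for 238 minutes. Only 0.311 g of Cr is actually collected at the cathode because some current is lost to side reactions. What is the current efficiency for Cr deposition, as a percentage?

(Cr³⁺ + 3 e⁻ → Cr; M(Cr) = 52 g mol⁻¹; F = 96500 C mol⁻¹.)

96.2 %

Q = I·t = 0.1260 × 14280 = 1799 C; n(e⁻) = 1799/96500 = 0.01865 mol.
Theoretical n(Cr) = n(e⁻)/3 = 0.006215 mol, i.e. m_theo = 0.006215 × 52 = 0.3232 g.
Efficiency = m_actual / m_theo = 0.311 / 0.3232 = 96.2 %.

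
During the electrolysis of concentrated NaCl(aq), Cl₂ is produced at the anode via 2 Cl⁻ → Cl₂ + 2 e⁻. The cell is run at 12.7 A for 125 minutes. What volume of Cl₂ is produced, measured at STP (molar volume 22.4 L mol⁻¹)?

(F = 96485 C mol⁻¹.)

Q = I·t = 12.70 A × 7500.0 s = 95250 C.
n(e⁻) = Q/F = 95250 / 96485 = 0.9872 mol.
2 electrons are transferred per Cl₂ molecule, so n(Cl₂) = 0.9872 / 2 = 0.4936 mol.
V = n × V_m = 0.4936 × 22.4 = 11.1 L.

11.1 L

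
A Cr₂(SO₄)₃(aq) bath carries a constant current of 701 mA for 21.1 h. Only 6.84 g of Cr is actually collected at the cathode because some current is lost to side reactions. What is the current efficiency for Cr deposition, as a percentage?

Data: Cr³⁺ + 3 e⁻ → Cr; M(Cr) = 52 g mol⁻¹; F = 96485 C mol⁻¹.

Q = I·t = 0.7010 × 75960 = 53250 C; n(e⁻) = 53250/96485 = 0.5519 mol.
Theoretical n(Cr) = n(e⁻)/3 = 0.1840 mol, i.e. m_theo = 0.1840 × 52 = 9.566 g.
Efficiency = m_actual / m_theo = 6.84 / 9.566 = 71.5 %.

71.5 %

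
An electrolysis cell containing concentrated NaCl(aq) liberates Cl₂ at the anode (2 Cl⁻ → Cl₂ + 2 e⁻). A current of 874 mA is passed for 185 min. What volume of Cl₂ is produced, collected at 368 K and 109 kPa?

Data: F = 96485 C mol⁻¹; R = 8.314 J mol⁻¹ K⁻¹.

Q = I·t = 0.8740 A × 11100 s = 9701 C.
n(e⁻) = Q/F = 9701 / 96485 = 0.1005 mol.
2 electrons are transferred per Cl₂ molecule, so n(Cl₂) = 0.1005 / 2 = 0.05027 mol.
V = nRT/P = (0.05027 × 8.314 × 368) / (109 × 10³ Pa) = 0.00141 m³ = 1.41 L.

1.41 L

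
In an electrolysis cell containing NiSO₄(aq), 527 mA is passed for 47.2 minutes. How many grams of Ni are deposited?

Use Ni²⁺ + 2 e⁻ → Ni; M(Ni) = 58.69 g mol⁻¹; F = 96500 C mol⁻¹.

Q = I·t = 0.5270 A × 2832.0 s = 1492 C.
n(e⁻) = Q/F = 1492 / 96500 = 0.01547 mol.
Ni²⁺ + 2 e⁻ → Ni, so n(Ni) = n(e⁻)/2 = 0.007733 mol.
m = n·M = 0.007733 × 58.69 = 0.454 g.

0.454 g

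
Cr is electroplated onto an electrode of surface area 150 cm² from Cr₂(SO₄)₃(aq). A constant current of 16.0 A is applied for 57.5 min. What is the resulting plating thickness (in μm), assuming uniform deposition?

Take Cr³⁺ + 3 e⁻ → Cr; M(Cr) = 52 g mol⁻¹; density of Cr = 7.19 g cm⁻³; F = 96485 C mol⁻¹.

91.9 μm

Q = I·t = 16.00 × 3450.0 = 55200 C; n(e⁻) = 0.5721 mol.
n(Cr) = n(e⁻)/3 = 0.1907 mol, so m = 0.1907 × 52 = 9.917 g.
Volume = m/ρ = 9.917 / 7.19 = 1.379 cm³.
Thickness = V/A = 1.379 / 150 = 0.00919 cm = 91.9 μm.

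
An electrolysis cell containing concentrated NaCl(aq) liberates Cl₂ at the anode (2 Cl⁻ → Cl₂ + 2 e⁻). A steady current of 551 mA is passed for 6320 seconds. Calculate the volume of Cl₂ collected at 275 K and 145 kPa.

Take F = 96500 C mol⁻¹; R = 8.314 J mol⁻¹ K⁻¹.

Q = I·t = 0.5510 A × 6320.0 s = 3482 C.
n(e⁻) = Q/F = 3482 / 96500 = 0.03609 mol.
2 electrons are transferred per Cl₂ molecule, so n(Cl₂) = 0.03609 / 2 = 0.01804 mol.
V = nRT/P = (0.01804 × 8.314 × 275) / (145 × 10³ Pa) = 2.85 × 10⁻⁴ m³ = 0.285 L.

0.285 L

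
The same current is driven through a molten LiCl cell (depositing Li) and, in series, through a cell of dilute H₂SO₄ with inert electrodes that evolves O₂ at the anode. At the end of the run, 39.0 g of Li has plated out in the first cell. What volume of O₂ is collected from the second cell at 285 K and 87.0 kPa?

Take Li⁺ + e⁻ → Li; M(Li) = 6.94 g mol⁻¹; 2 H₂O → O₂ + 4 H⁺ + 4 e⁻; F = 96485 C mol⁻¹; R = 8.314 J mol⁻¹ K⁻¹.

n(Li) = 39.0 / 6.94 = 5.620 mol, so n(e⁻) = 1 × 5.620 = 5.620 mol.
The cells are in series, so the same 5.620 mol of electrons passes through the second cell.
2 H₂O → O₂ + 4 H⁺ + 4 e⁻ — 4 mol e⁻ per mol O₂, so n(O₂) = 5.620/4 = 1.405 mol.
V = nRT/P = (1.405 × 8.314 × 285) / (87.0 × 10³) = 0.0383 m³ = 38.3 L.

38.3 L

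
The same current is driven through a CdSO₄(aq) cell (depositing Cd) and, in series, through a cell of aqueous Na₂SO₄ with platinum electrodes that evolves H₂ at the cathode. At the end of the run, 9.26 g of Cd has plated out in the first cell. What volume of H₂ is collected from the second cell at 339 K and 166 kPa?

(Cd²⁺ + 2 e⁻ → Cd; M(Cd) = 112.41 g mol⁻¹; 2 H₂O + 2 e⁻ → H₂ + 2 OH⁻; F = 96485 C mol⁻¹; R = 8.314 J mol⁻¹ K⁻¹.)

1.40 L

n(Cd) = 9.26 / 112.41 = 0.08238 mol, so n(e⁻) = 2 × 0.08238 = 0.1648 mol.
The cells are in series, so the same 0.1648 mol of electrons passes through the second cell.
2 H₂O + 2 e⁻ → H₂ + 2 OH⁻ — 2 mol e⁻ per mol H₂, so n(H₂) = 0.1648/2 = 0.08238 mol.
V = nRT/P = (0.08238 × 8.314 × 339) / (166 × 10³) = 0.00140 m³ = 1.40 L.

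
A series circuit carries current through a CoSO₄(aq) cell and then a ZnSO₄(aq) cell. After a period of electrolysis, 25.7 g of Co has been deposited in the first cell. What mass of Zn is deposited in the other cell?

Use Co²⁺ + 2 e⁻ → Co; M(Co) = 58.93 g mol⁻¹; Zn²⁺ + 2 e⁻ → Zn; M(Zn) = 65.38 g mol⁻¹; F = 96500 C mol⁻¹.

n(Co) = 25.7 / 58.93 = 0.4361 mol.
Since Co²⁺ + 2 e⁻ → Co, n(e⁻) passed = 2 × 0.4361 = 0.8722 mol.
Cells in series carry the same charge, so the same 0.8722 mol of electrons passes through cell 2.
Zn²⁺ + 2 e⁻ → Zn, so n(Zn) = 0.8722 / 2 = 0.4361 mol.
m(Zn) = 0.4361 × 65.38 = 28.5 g.

28.5 g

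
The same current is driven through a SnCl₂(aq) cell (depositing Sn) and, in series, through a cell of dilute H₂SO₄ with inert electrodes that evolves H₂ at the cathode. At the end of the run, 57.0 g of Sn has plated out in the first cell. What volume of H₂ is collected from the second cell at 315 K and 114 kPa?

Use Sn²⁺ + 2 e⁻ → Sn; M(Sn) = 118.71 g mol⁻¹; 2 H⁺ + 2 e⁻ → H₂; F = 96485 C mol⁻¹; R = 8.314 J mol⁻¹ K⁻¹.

11.0 L

n(Sn) = 57.0 / 118.71 = 0.4802 mol, so n(e⁻) = 2 × 0.4802 = 0.9603 mol.
The cells are in series, so the same 0.9603 mol of electrons passes through the second cell.
2 H⁺ + 2 e⁻ → H₂ — 2 mol e⁻ per mol H₂, so n(H₂) = 0.9603/2 = 0.4802 mol.
V = nRT/P = (0.4802 × 8.314 × 315) / (114 × 10³) = 0.0110 m³ = 11.0 L.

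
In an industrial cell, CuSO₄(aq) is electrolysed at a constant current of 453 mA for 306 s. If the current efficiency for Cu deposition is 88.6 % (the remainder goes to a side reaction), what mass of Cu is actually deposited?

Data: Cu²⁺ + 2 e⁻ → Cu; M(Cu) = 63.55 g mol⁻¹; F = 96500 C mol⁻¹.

0.0404 g

Q = I·t = 0.4530 × 306.00 = 138.6 C.
n(e⁻) = 138.6/96500 = 0.001436 mol; theoretically n(Cu) = 0.001436/2 = 0.0007182 mol, m_theo = 0.04564 g.
At 88.6 % efficiency, m_actual = 0.886 × 0.04564 = 0.0404 g.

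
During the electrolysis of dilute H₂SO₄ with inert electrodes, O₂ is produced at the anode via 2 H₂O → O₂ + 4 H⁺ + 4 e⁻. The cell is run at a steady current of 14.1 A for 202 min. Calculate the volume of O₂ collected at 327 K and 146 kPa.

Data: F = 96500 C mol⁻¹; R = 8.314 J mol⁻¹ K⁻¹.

8.24 L

Q = I·t = 14.10 A × 12120 s = 170900 C.
n(e⁻) = Q/F = 170900 / 96500 = 1.771 mol.
4 electrons are transferred per O₂ molecule, so n(O₂) = 1.771 / 4 = 0.4427 mol.
V = nRT/P = (0.4427 × 8.314 × 327) / (146 × 10³ Pa) = 0.00824 m³ = 8.24 L.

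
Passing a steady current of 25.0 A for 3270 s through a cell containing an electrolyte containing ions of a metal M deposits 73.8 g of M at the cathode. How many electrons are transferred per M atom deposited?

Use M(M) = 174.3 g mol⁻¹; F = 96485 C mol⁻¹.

2

Q = I·t = 25.00 A × 3270.0 s = 81750 C, so n(e⁻) = 81750/96485 = 0.8473 mol.
n(M) deposited = 73.8 / 174.3 = 0.4234 mol.
Electrons per atom = n(e⁻)/n(M) = 0.8473 / 0.4234 = 2.00 ≈ 2, so the ion is M²⁺.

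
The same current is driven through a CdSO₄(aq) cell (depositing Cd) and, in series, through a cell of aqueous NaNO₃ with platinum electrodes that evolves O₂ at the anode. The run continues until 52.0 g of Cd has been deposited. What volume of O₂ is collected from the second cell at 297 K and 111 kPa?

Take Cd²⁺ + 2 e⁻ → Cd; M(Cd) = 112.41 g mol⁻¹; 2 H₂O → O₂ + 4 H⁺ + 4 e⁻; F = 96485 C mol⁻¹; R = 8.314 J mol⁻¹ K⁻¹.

n(Cd) = 52.0 / 112.41 = 0.4626 mol, so n(e⁻) = 2 × 0.4626 = 0.9252 mol.
The cells are in series, so the same 0.9252 mol of electrons passes through the second cell.
2 H₂O → O₂ + 4 H⁺ + 4 e⁻ — 4 mol e⁻ per mol O₂, so n(O₂) = 0.9252/4 = 0.2313 mol.
V = nRT/P = (0.2313 × 8.314 × 297) / (111 × 10³) = 0.00515 m³ = 5.15 L.

5.15 L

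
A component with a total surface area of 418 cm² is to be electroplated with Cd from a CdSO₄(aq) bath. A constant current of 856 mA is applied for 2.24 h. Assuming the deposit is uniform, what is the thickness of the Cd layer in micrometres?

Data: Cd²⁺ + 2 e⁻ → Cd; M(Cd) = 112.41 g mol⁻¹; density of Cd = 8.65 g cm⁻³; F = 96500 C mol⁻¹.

Q = I·t = 0.8560 × 8064.0 = 6903 C; n(e⁻) = 0.07153 mol.
n(Cd) = n(e⁻)/2 = 0.03577 mol, so m = 0.03577 × 112.41 = 4.020 g.
Volume = m/ρ = 4.020 / 8.65 = 0.4648 cm³.
Thickness = V/A = 0.4648 / 418 = 0.00111 cm = 11.1 μm.

11.1 μm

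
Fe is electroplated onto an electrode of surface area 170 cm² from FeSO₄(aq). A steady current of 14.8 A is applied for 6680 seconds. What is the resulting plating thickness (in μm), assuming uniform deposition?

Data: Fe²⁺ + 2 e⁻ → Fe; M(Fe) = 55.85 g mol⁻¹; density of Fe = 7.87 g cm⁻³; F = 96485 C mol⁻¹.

214 μm

Q = I·t = 14.80 × 6680.0 = 98860 C; n(e⁻) = 1.025 mol.
n(Fe) = n(e⁻)/2 = 0.5123 mol, so m = 0.5123 × 55.85 = 28.61 g.
Volume = m/ρ = 28.61 / 7.87 = 3.636 cm³.
Thickness = V/A = 3.636 / 170 = 0.0214 cm = 214 μm.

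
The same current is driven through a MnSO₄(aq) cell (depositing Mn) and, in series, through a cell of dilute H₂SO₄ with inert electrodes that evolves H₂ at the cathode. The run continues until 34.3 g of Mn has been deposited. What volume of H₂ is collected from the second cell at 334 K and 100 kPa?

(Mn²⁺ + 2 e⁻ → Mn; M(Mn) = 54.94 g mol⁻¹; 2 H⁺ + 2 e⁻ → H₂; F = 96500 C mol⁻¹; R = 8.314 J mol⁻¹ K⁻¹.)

17.3 L

n(Mn) = 34.3 / 54.94 = 0.6243 mol, so n(e⁻) = 2 × 0.6243 = 1.249 mol.
The cells are in series, so the same 1.249 mol of electrons passes through the second cell.
2 H⁺ + 2 e⁻ → H₂ — 2 mol e⁻ per mol H₂, so n(H₂) = 1.249/2 = 0.6243 mol.
V = nRT/P = (0.6243 × 8.314 × 334) / (100 × 10³) = 0.0173 m³ = 17.3 L.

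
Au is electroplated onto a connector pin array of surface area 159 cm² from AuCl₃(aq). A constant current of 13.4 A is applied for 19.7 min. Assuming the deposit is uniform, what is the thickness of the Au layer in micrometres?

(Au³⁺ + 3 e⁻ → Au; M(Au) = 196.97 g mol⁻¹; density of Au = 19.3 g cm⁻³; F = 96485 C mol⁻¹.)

35.1 μm

Q = I·t = 13.40 × 1182.0 = 15840 C; n(e⁻) = 0.1642 mol.
n(Au) = n(e⁻)/3 = 0.05472 mol, so m = 0.05472 × 196.97 = 10.78 g.
Volume = m/ρ = 10.78 / 19.3 = 0.5584 cm³.
Thickness = V/A = 0.5584 / 159 = 0.00351 cm = 35.1 μm.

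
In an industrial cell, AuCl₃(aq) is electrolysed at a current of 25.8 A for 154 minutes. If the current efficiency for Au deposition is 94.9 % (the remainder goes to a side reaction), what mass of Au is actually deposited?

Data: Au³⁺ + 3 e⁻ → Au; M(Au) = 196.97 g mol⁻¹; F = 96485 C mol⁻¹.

154 g

Q = I·t = 25.80 × 9240.0 = 238400 C.
n(e⁻) = 238400/96485 = 2.471 mol; theoretically n(Au) = 2.471/3 = 0.8236 mol, m_theo = 162.2 g.
At 94.9 % efficiency, m_actual = 0.949 × 162.2 = 154 g.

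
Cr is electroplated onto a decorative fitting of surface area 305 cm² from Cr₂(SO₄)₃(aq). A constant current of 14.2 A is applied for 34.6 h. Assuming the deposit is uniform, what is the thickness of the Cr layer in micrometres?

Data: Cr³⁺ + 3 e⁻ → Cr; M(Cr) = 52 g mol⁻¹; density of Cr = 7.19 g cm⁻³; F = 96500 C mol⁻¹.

1450 μm

Q = I·t = 14.20 × 124560 = 1769000 C; n(e⁻) = 18.33 mol.
n(Cr) = n(e⁻)/3 = 6.110 mol, so m = 6.110 × 52 = 317.7 g.
Volume = m/ρ = 317.7 / 7.19 = 44.19 cm³.
Thickness = V/A = 44.19 / 305 = 0.145 cm = 1450 μm.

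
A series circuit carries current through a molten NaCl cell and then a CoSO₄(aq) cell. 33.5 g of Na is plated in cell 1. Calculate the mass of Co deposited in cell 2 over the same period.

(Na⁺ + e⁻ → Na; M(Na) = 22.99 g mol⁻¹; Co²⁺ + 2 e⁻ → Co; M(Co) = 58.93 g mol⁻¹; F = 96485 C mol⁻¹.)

42.9 g

n(Na) = 33.5 / 22.99 = 1.457 mol.
Since Na⁺ + e⁻ → Na, n(e⁻) passed = 1 × 1.457 = 1.457 mol.
Cells in series carry the same charge, so the same 1.457 mol of electrons passes through cell 2.
Co²⁺ + 2 e⁻ → Co, so n(Co) = 1.457 / 2 = 0.7286 mol.
m(Co) = 0.7286 × 58.93 = 42.9 g.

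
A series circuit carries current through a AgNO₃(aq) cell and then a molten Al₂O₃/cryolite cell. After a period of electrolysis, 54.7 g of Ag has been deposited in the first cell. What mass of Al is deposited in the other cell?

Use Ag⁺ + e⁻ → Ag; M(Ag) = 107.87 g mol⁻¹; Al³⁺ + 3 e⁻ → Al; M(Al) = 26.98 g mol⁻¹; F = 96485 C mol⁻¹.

n(Ag) = 54.7 / 107.87 = 0.5071 mol.
Since Ag⁺ + e⁻ → Ag, n(e⁻) passed = 1 × 0.5071 = 0.5071 mol.
Cells in series carry the same charge, so the same 0.5071 mol of electrons passes through cell 2.
Al³⁺ + 3 e⁻ → Al, so n(Al) = 0.5071 / 3 = 0.1690 mol.
m(Al) = 0.1690 × 26.98 = 4.56 g.

4.56 g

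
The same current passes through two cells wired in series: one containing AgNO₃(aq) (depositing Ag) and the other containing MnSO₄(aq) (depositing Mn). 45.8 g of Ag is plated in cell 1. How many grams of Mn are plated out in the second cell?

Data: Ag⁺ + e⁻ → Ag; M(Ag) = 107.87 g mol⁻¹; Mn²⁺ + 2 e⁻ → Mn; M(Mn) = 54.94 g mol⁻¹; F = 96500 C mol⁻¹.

n(Ag) = 45.8 / 107.87 = 0.4246 mol.
Since Ag⁺ + e⁻ → Ag, n(e⁻) passed = 1 × 0.4246 = 0.4246 mol.
Cells in series carry the same charge, so the same 0.4246 mol of electrons passes through cell 2.
Mn²⁺ + 2 e⁻ → Mn, so n(Mn) = 0.4246 / 2 = 0.2123 mol.
m(Mn) = 0.2123 × 54.94 = 11.7 g.

11.7 g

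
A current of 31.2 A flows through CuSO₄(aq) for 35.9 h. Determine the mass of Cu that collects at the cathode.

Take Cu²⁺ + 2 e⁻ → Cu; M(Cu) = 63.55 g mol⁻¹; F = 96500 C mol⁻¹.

1330 g

Q = I·t = 31.20 A × 129240 s = 4032000 C.
n(e⁻) = Q/F = 4032000 / 96500 = 41.79 mol.
Cu²⁺ + 2 e⁻ → Cu, so n(Cu) = n(e⁻)/2 = 20.89 mol.
m = n·M = 20.89 × 63.55 = 1330 g.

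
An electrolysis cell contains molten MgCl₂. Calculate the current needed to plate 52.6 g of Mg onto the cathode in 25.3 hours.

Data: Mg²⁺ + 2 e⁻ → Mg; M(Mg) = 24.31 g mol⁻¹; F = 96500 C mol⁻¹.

n(Mg) = 52.6 / 24.31 = 2.164 mol.
n(e⁻) = 2 × 2.164 = 4.327 mol.
Q = n(e⁻)·F = 4.327 × 96500 = 417600 C.
I = Q/t = 417600 / 91080 s = 4.58 A.

4.58 A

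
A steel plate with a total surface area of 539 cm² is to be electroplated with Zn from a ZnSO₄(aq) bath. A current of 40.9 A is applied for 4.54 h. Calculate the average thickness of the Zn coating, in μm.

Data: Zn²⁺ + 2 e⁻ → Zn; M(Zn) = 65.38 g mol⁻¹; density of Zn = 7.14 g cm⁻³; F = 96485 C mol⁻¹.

Q = I·t = 40.90 × 16344 = 668500 C; n(e⁻) = 6.928 mol.
n(Zn) = n(e⁻)/2 = 3.464 mol, so m = 3.464 × 65.38 = 226.5 g.
Volume = m/ρ = 226.5 / 7.14 = 31.72 cm³.
Thickness = V/A = 31.72 / 539 = 0.0589 cm = 589 μm.

589 μm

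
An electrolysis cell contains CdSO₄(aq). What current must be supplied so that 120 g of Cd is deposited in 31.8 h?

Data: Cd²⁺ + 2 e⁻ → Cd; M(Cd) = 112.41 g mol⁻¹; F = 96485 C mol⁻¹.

1.80 A

n(Cd) = 120 / 112.41 = 1.068 mol.
n(e⁻) = 2 × 1.068 = 2.135 mol.
Q = n(e⁻)·F = 2.135 × 96485 = 206000 C.
I = Q/t = 206000 / 114480 s = 1.80 A.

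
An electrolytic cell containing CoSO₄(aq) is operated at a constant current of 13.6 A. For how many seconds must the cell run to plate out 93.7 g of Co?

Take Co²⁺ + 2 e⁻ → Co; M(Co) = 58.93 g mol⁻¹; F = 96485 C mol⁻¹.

22600 s

n(Co) = m/M = 93.7 / 58.93 = 1.590 mol.
Each Co atom requires 2 electrons, so n(e⁻) = 2 × 1.590 = 3.180 mol.
Q = n(e⁻)·F = 3.180 × 96485 = 306800 C.
t = Q/I = 306800 / 13.60 A = 22560 s.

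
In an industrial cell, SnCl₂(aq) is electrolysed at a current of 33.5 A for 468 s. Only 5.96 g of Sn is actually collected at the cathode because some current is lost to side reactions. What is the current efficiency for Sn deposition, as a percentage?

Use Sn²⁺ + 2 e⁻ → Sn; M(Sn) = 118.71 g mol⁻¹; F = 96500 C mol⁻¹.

61.8 %

Q = I·t = 33.50 × 468.00 = 15680 C; n(e⁻) = 15680/96500 = 0.1625 mol.
Theoretical n(Sn) = n(e⁻)/2 = 0.08123 mol, i.e. m_theo = 0.08123 × 118.71 = 9.643 g.
Efficiency = m_actual / m_theo = 5.96 / 9.643 = 61.8 %.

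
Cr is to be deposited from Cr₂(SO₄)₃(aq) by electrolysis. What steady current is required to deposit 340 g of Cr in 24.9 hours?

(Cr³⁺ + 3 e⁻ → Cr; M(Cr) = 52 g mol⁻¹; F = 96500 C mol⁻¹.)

n(Cr) = 340 / 52 = 6.538 mol.
n(e⁻) = 3 × 6.538 = 19.62 mol.
Q = n(e⁻)·F = 19.62 × 96500 = 1893000 C.
I = Q/t = 1893000 / 89640 s = 21.1 A.

21.1 A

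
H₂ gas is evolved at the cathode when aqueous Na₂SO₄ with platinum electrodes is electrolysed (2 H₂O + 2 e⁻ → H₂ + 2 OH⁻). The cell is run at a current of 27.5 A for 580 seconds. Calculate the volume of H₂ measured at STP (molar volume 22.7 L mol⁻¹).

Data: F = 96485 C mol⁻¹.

Q = I·t = 27.50 A × 580.00 s = 15950 C.
n(e⁻) = Q/F = 15950 / 96485 = 0.1653 mol.
2 electrons are transferred per H₂ molecule, so n(H₂) = 0.1653 / 2 = 0.08266 mol.
V = n × V_m = 0.08266 × 22.7 = 1.88 L.

1.88 L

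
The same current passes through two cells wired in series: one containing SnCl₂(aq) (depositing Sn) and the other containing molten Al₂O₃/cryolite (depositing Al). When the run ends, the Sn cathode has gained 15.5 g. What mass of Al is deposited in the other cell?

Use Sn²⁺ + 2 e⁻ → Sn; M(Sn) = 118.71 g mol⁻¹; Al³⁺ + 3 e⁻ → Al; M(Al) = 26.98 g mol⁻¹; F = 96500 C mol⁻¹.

2.35 g

n(Sn) = 15.5 / 118.71 = 0.1306 mol.
Since Sn²⁺ + 2 e⁻ → Sn, n(e⁻) passed = 2 × 0.1306 = 0.2611 mol.
Cells in series carry the same charge, so the same 0.2611 mol of electrons passes through cell 2.
Al³⁺ + 3 e⁻ → Al, so n(Al) = 0.2611 / 3 = 0.08705 mol.
m(Al) = 0.08705 × 26.98 = 2.35 g.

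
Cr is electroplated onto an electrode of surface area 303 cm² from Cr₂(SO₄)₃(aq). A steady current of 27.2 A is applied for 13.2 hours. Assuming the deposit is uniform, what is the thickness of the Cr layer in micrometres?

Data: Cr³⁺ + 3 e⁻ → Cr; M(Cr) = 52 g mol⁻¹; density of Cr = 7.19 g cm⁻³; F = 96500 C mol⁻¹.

Q = I·t = 27.20 × 47520 = 1293000 C; n(e⁻) = 13.39 mol.
n(Cr) = n(e⁻)/3 = 4.465 mol, so m = 4.465 × 52 = 232.2 g.
Volume = m/ρ = 232.2 / 7.19 = 32.29 cm³.
Thickness = V/A = 32.29 / 303 = 0.107 cm = 1070 μm.

1070 μm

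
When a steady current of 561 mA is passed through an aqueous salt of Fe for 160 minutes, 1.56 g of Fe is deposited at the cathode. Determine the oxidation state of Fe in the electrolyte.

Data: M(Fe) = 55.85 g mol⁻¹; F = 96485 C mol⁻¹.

+2

Q = I·t = 0.5610 A × 9600.0 s = 5386 C, so n(e⁻) = 5386/96485 = 0.05582 mol.
n(Fe) deposited = 1.56 / 55.85 = 0.02793 mol.
Electrons per atom = n(e⁻)/n(Fe) = 0.05582 / 0.02793 = 2.00 ≈ 2, so the ion is Fe²⁺.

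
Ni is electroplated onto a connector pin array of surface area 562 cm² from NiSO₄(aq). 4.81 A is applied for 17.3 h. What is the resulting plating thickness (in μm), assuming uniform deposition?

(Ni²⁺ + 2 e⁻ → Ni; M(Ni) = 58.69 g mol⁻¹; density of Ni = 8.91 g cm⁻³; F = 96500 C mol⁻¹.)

Q = I·t = 4.810 × 62280 = 299600 C; n(e⁻) = 3.104 mol.
n(Ni) = n(e⁻)/2 = 1.552 mol, so m = 1.552 × 58.69 = 91.10 g.
Volume = m/ρ = 91.10 / 8.91 = 10.22 cm³.
Thickness = V/A = 10.22 / 562 = 0.0182 cm = 182 μm.

182 μm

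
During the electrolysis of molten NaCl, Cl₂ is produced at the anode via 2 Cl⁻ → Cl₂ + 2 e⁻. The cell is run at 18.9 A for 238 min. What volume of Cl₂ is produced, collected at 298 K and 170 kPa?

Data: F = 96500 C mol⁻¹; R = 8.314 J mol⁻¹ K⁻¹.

20.4 L

Q = I·t = 18.90 A × 14280 s = 269900 C.
n(e⁻) = Q/F = 269900 / 96500 = 2.797 mol.
2 electrons are transferred per Cl₂ molecule, so n(Cl₂) = 2.797 / 2 = 1.398 mol.
V = nRT/P = (1.398 × 8.314 × 298) / (170 × 10³ Pa) = 0.0204 m³ = 20.4 L.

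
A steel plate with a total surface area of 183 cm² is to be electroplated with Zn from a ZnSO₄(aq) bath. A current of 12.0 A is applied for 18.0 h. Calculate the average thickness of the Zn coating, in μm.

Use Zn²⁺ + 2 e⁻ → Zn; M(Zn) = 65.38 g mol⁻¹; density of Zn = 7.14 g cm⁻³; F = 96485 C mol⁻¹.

2020 μm

Q = I·t = 12.00 × 64800 = 777600 C; n(e⁻) = 8.059 mol.
n(Zn) = n(e⁻)/2 = 4.030 mol, so m = 4.030 × 65.38 = 263.5 g.
Volume = m/ρ = 263.5 / 7.14 = 36.90 cm³.
Thickness = V/A = 36.90 / 183 = 0.202 cm = 2020 μm.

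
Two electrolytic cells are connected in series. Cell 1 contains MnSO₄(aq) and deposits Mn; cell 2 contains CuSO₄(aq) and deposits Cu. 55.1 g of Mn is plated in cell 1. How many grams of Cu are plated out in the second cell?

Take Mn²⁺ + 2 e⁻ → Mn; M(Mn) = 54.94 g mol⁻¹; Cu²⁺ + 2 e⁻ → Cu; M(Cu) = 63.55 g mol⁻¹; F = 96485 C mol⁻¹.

n(Mn) = 55.1 / 54.94 = 1.003 mol.
Since Mn²⁺ + 2 e⁻ → Mn, n(e⁻) passed = 2 × 1.003 = 2.006 mol.
Cells in series carry the same charge, so the same 2.006 mol of electrons passes through cell 2.
Cu²⁺ + 2 e⁻ → Cu, so n(Cu) = 2.006 / 2 = 1.003 mol.
m(Cu) = 1.003 × 63.55 = 63.7 g.

63.7 g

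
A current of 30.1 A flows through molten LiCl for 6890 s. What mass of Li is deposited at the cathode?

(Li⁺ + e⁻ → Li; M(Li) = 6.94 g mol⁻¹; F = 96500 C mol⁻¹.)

Q = I·t = 30.10 A × 6890.0 s = 207400 C.
n(e⁻) = Q/F = 207400 / 96500 = 2.149 mol.
Li⁺ + e⁻ → Li, so n(Li) = n(e⁻)/1 = 2.149 mol.
m = n·M = 2.149 × 6.94 = 14.9 g.

14.9 g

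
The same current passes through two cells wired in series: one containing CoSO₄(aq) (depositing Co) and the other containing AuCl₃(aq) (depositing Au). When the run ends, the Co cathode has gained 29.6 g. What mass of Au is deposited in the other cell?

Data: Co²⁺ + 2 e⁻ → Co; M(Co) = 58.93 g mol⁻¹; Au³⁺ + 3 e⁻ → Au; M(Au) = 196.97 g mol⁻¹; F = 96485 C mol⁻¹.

66.0 g

n(Co) = 29.6 / 58.93 = 0.5023 mol.
Since Co²⁺ + 2 e⁻ → Co, n(e⁻) passed = 2 × 0.5023 = 1.005 mol.
Cells in series carry the same charge, so the same 1.005 mol of electrons passes through cell 2.
Au³⁺ + 3 e⁻ → Au, so n(Au) = 1.005 / 3 = 0.3349 mol.
m(Au) = 0.3349 × 196.97 = 66.0 g.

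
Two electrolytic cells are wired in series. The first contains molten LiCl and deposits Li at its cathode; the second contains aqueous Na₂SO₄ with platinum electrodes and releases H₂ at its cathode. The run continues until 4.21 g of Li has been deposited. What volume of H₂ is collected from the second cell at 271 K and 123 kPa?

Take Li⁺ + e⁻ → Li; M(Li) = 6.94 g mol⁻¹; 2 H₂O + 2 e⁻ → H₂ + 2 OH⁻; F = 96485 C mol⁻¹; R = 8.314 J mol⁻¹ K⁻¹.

5.56 L

n(Li) = 4.21 / 6.94 = 0.6066 mol, so n(e⁻) = 1 × 0.6066 = 0.6066 mol.
The cells are in series, so the same 0.6066 mol of electrons passes through the second cell.
2 H₂O + 2 e⁻ → H₂ + 2 OH⁻ — 2 mol e⁻ per mol H₂, so n(H₂) = 0.6066/2 = 0.3033 mol.
V = nRT/P = (0.3033 × 8.314 × 271) / (123 × 10³) = 0.00556 m³ = 5.56 L.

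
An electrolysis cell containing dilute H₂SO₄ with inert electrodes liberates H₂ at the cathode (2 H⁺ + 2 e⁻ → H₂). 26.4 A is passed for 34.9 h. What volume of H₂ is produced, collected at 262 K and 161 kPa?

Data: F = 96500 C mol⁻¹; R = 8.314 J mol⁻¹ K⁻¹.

Q = I·t = 26.40 A × 125640 s = 3317000 C.
n(e⁻) = Q/F = 3317000 / 96500 = 34.37 mol.
2 electrons are transferred per H₂ molecule, so n(H₂) = 34.37 / 2 = 17.19 mol.
V = nRT/P = (17.19 × 8.314 × 262) / (161 × 10³ Pa) = 0.233 m³ = 233 L.

233 L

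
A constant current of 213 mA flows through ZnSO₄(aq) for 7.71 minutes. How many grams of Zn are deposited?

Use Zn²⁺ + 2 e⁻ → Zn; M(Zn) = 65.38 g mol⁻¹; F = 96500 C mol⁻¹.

0.0334 g

Q = I·t = 0.2130 A × 462.60 s = 98.53 C.
n(e⁻) = Q/F = 98.53 / 96500 = 0.001021 mol.
Zn²⁺ + 2 e⁻ → Zn, so n(Zn) = n(e⁻)/2 = 0.0005105 mol.
m = n·M = 0.0005105 × 65.38 = 0.0334 g.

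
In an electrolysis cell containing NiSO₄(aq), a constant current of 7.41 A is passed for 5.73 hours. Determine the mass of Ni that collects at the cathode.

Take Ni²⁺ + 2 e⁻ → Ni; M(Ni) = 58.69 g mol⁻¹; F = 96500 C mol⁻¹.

Q = I·t = 7.410 A × 20628 s = 152900 C.
n(e⁻) = Q/F = 152900 / 96500 = 1.584 mol.
Ni²⁺ + 2 e⁻ → Ni, so n(Ni) = n(e⁻)/2 = 0.7920 mol.
m = n·M = 0.7920 × 58.69 = 46.5 g.

46.5 g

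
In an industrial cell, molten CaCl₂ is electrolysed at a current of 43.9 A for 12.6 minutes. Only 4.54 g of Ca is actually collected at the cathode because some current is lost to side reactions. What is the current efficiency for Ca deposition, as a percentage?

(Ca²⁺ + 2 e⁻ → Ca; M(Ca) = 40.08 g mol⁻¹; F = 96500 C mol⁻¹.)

Q = I·t = 43.90 × 756.00 = 33190 C; n(e⁻) = 33190/96500 = 0.3439 mol.
Theoretical n(Ca) = n(e⁻)/2 = 0.1720 mol, i.e. m_theo = 0.1720 × 40.08 = 6.892 g.
Efficiency = m_actual / m_theo = 4.54 / 6.892 = 65.9 %.

65.9 %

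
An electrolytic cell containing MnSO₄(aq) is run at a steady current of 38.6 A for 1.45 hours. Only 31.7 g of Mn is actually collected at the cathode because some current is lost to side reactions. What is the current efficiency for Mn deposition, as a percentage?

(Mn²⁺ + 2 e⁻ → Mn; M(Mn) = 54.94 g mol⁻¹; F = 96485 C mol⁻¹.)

55.3 %

Q = I·t = 38.60 × 5220.0 = 201500 C; n(e⁻) = 201500/96485 = 2.088 mol.
Theoretical n(Mn) = n(e⁻)/2 = 1.044 mol, i.e. m_theo = 1.044 × 54.94 = 57.37 g.
Efficiency = m_actual / m_theo = 31.7 / 57.37 = 55.3 %.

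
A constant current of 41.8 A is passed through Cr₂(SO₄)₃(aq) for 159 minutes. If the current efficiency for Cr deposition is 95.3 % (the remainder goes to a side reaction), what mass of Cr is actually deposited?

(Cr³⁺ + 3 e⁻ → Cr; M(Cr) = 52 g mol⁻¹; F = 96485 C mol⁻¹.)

68.3 g

Q = I·t = 41.80 × 9540.0 = 398800 C.
n(e⁻) = 398800/96485 = 4.133 mol; theoretically n(Cr) = 4.133/3 = 1.378 mol, m_theo = 71.64 g.
At 95.3 % efficiency, m_actual = 0.953 × 71.64 = 68.3 g.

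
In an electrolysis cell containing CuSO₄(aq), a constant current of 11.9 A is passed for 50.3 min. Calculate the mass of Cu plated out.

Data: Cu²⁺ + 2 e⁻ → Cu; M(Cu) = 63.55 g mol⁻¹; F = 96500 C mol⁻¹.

11.8 g

Q = I·t = 11.90 A × 3018.0 s = 35910 C.
n(e⁻) = Q/F = 35910 / 96500 = 0.3722 mol.
Cu²⁺ + 2 e⁻ → Cu, so n(Cu) = n(e⁻)/2 = 0.1861 mol.
m = n·M = 0.1861 × 63.55 = 11.8 g.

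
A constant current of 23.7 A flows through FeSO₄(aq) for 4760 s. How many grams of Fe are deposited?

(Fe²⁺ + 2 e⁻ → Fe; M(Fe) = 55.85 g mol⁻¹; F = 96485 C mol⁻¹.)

Q = I·t = 23.70 A × 4760.0 s = 112800 C.
n(e⁻) = Q/F = 112800 / 96485 = 1.169 mol.
Fe²⁺ + 2 e⁻ → Fe, so n(Fe) = n(e⁻)/2 = 0.5846 mol.
m = n·M = 0.5846 × 55.85 = 32.7 g.

32.7 g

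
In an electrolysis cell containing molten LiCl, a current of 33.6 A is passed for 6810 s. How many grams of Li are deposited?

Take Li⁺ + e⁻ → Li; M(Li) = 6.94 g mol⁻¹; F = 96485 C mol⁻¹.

16.5 g

Q = I·t = 33.60 A × 6810.0 s = 228800 C.
n(e⁻) = Q/F = 228800 / 96485 = 2.372 mol.
Li⁺ + e⁻ → Li, so n(Li) = n(e⁻)/1 = 2.372 mol.
m = n·M = 2.372 × 6.94 = 16.5 g.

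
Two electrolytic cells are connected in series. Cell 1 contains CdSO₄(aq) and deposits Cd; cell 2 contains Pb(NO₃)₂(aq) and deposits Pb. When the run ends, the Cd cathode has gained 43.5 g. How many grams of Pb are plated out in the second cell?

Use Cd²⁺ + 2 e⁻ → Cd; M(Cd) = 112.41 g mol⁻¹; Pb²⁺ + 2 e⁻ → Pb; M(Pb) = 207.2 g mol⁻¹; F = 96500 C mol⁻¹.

n(Cd) = 43.5 / 112.41 = 0.3870 mol.
Since Cd²⁺ + 2 e⁻ → Cd, n(e⁻) passed = 2 × 0.3870 = 0.7740 mol.
Cells in series carry the same charge, so the same 0.7740 mol of electrons passes through cell 2.
Pb²⁺ + 2 e⁻ → Pb, so n(Pb) = 0.7740 / 2 = 0.3870 mol.
m(Pb) = 0.3870 × 207.2 = 80.2 g.

80.2 g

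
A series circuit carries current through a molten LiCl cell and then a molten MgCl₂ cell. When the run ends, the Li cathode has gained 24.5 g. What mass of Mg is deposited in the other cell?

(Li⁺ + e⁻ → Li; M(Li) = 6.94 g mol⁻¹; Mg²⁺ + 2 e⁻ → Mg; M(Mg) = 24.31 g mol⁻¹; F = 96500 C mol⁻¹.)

n(Li) = 24.5 / 6.94 = 3.530 mol.
Since Li⁺ + e⁻ → Li, n(e⁻) passed = 1 × 3.530 = 3.530 mol.
Cells in series carry the same charge, so the same 3.530 mol of electrons passes through cell 2.
Mg²⁺ + 2 e⁻ → Mg, so n(Mg) = 3.530 / 2 = 1.765 mol.
m(Mg) = 1.765 × 24.31 = 42.9 g.

42.9 g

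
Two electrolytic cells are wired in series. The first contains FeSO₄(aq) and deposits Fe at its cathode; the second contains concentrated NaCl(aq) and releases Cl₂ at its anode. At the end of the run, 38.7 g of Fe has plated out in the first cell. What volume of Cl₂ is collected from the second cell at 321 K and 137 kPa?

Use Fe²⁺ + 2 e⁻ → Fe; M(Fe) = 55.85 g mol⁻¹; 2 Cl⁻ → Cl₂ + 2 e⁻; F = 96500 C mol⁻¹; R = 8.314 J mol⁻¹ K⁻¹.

n(Fe) = 38.7 / 55.85 = 0.6929 mol, so n(e⁻) = 2 × 0.6929 = 1.386 mol.
The cells are in series, so the same 1.386 mol of electrons passes through the second cell.
2 Cl⁻ → Cl₂ + 2 e⁻ — 2 mol e⁻ per mol Cl₂, so n(Cl₂) = 1.386/2 = 0.6929 mol.
V = nRT/P = (0.6929 × 8.314 × 321) / (137 × 10³) = 0.0135 m³ = 13.5 L.

13.5 L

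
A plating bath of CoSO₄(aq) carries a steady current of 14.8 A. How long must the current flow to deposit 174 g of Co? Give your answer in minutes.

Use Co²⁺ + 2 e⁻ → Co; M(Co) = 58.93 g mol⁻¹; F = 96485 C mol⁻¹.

642 min

n(Co) = m/M = 174 / 58.93 = 2.953 mol.
Each Co atom requires 2 electrons, so n(e⁻) = 2 × 2.953 = 5.905 mol.
Q = n(e⁻)·F = 5.905 × 96485 = 569800 C.
t = Q/I = 569800 / 14.80 A = 38500 s = 642 min.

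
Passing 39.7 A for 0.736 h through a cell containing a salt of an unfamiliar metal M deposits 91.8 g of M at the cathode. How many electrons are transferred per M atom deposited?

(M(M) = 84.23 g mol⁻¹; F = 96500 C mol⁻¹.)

1

Q = I·t = 39.70 A × 2649.6 s = 105200 C, so n(e⁻) = 105200/96500 = 1.090 mol.
n(M) deposited = 91.8 / 84.23 = 1.090 mol.
Electrons per atom = n(e⁻)/n(M) = 1.090 / 1.090 = 1.00 ≈ 1, so the ion is M⁺.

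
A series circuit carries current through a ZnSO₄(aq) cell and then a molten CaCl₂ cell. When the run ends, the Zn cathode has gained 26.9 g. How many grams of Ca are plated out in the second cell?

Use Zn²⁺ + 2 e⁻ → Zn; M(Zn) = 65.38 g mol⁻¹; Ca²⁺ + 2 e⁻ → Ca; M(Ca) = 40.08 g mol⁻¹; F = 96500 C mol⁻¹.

n(Zn) = 26.9 / 65.38 = 0.4114 mol.
Since Zn²⁺ + 2 e⁻ → Zn, n(e⁻) passed = 2 × 0.4114 = 0.8229 mol.
Cells in series carry the same charge, so the same 0.8229 mol of electrons passes through cell 2.
Ca²⁺ + 2 e⁻ → Ca, so n(Ca) = 0.8229 / 2 = 0.4114 mol.
m(Ca) = 0.4114 × 40.08 = 16.5 g.

16.5 g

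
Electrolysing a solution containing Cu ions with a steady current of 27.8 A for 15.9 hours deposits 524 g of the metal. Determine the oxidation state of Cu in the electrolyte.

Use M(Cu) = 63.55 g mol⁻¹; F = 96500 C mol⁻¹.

Q = I·t = 27.80 A × 57240 s = 1591000 C, so n(e⁻) = 1591000/96500 = 16.49 mol.
n(Cu) deposited = 524 / 63.55 = 8.245 mol.
Electrons per atom = n(e⁻)/n(Cu) = 16.49 / 8.245 = 2.00 ≈ 2, so the ion is Cu²⁺.

+2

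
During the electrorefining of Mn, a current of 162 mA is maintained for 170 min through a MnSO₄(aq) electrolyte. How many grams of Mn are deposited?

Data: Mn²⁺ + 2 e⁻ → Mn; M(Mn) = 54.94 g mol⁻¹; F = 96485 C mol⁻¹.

Q = I·t = 0.1620 A × 10200 s = 1652 C.
n(e⁻) = Q/F = 1652 / 96485 = 0.01713 mol.
Mn²⁺ + 2 e⁻ → Mn, so n(Mn) = n(e⁻)/2 = 0.008563 mol.
m = n·M = 0.008563 × 54.94 = 0.470 g.

0.470 g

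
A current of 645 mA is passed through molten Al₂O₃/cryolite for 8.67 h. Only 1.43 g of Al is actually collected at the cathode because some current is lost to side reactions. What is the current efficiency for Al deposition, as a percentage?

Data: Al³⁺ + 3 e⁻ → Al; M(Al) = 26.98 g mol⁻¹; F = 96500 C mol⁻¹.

76.2 %

Q = I·t = 0.6450 × 31212 = 20130 C; n(e⁻) = 20130/96500 = 0.2086 mol.
Theoretical n(Al) = n(e⁻)/3 = 0.06954 mol, i.e. m_theo = 0.06954 × 26.98 = 1.876 g.
Efficiency = m_actual / m_theo = 1.43 / 1.876 = 76.2 %.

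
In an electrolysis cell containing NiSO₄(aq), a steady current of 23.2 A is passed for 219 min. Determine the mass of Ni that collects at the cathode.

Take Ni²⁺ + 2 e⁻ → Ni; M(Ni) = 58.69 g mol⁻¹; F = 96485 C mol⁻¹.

Q = I·t = 23.20 A × 13140 s = 304800 C.
n(e⁻) = Q/F = 304800 / 96485 = 3.160 mol.
Ni²⁺ + 2 e⁻ → Ni, so n(Ni) = n(e⁻)/2 = 1.580 mol.
m = n·M = 1.580 × 58.69 = 92.7 g.

92.7 g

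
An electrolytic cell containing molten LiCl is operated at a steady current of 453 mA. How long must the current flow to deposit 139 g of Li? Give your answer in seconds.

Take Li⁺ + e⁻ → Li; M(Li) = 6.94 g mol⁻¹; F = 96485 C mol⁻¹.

n(Li) = m/M = 139 / 6.94 = 20.03 mol.
Each Li atom requires 1 electron, so n(e⁻) = 1 × 20.03 = 20.03 mol.
Q = n(e⁻)·F = 20.03 × 96485 = 1932000 C.
t = Q/I = 1932000 / 0.4530 A = 4266000 s.

4.27 × 10⁶ s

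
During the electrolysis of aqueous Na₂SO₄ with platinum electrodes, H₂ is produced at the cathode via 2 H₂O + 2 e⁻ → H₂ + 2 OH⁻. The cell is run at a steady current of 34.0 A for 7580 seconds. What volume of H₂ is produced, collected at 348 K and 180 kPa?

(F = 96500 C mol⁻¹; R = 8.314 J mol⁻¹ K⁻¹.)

21.5 L

Q = I·t = 34.00 A × 7580.0 s = 257700 C.
n(e⁻) = Q/F = 257700 / 96500 = 2.671 mol.
2 electrons are transferred per H₂ molecule, so n(H₂) = 2.671 / 2 = 1.335 mol.
V = nRT/P = (1.335 × 8.314 × 348) / (180 × 10³ Pa) = 0.0215 m³ = 21.5 L.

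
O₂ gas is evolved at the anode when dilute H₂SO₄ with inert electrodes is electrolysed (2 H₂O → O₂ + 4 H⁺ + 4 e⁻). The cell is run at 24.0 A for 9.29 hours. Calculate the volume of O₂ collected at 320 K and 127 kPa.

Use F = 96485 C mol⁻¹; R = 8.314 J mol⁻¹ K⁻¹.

Q = I·t = 24.00 A × 33444 s = 802700 C.
n(e⁻) = Q/F = 802700 / 96485 = 8.319 mol.
4 electrons are transferred per O₂ molecule, so n(O₂) = 8.319 / 4 = 2.080 mol.
V = nRT/P = (2.080 × 8.314 × 320) / (127 × 10³ Pa) = 0.0436 m³ = 43.6 L.

43.6 L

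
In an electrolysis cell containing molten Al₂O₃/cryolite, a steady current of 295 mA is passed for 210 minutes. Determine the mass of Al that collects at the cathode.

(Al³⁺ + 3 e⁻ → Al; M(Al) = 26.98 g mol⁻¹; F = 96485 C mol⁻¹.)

0.346 g

Q = I·t = 0.2950 A × 12600 s = 3717 C.
n(e⁻) = Q/F = 3717 / 96485 = 0.03852 mol.
Al³⁺ + 3 e⁻ → Al, so n(Al) = n(e⁻)/3 = 0.01284 mol.
m = n·M = 0.01284 × 26.98 = 0.346 g.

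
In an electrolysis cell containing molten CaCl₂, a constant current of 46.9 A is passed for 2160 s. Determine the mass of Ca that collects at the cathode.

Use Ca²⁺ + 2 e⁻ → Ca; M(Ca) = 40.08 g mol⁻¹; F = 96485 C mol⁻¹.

Q = I·t = 46.90 A × 2160.0 s = 101300 C.
n(e⁻) = Q/F = 101300 / 96485 = 1.050 mol.
Ca²⁺ + 2 e⁻ → Ca, so n(Ca) = n(e⁻)/2 = 0.5250 mol.
m = n·M = 0.5250 × 40.08 = 21.0 g.

21.0 g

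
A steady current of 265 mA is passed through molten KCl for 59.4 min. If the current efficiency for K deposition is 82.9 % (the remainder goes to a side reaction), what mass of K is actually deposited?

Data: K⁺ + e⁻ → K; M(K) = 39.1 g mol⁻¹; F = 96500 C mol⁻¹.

0.317 g

Q = I·t = 0.2650 × 3564.0 = 944.5 C.
n(e⁻) = 944.5/96500 = 0.009787 mol; theoretically n(K) = 0.009787/1 = 0.009787 mol, m_theo = 0.3827 g.
At 82.9 % efficiency, m_actual = 0.829 × 0.3827 = 0.317 g.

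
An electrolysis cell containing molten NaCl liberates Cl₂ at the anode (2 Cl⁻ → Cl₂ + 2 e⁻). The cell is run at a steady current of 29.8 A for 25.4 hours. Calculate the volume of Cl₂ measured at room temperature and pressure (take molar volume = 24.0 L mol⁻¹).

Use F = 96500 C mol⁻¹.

339 L

Q = I·t = 29.80 A × 91440 s = 2725000 C.
n(e⁻) = Q/F = 2725000 / 96500 = 28.24 mol.
2 electrons are transferred per Cl₂ molecule, so n(Cl₂) = 28.24 / 2 = 14.12 mol.
V = n × V_m = 14.12 × 24.0 = 339 L.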